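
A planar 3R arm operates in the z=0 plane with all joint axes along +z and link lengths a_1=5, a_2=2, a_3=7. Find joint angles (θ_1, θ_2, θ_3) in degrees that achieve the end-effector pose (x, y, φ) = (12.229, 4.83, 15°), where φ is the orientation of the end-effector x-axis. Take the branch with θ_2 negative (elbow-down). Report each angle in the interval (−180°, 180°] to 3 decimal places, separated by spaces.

wrist centre = target − a_3·(cos φ, sin φ) = (5.4675, 3.0183)
cos θ_2 = (39.0037−5²−2²)/(2·5·2) = 0.5002; θ_2 = -59.9878° (elbow-down)
β = atan2(3.0183,5.4675) = 28.9003°; ψ = atan2(-1.7318,6.0004) = -16.0993°
θ_1 = β − ψ = 44.9996°
θ_3 = φ − θ_1 − θ_2 = 29.9882° (wrapped to (-180°,180°])

45.000 -59.988 29.988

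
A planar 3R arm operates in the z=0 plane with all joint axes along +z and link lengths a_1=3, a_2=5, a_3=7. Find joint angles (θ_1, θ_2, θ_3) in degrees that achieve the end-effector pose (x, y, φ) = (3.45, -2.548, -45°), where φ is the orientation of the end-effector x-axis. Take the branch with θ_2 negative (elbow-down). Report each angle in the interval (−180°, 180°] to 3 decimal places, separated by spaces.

-119.993 -150.006 -135.001

wrist centre = target − a_3·(cos φ, sin φ) = (-1.4997, 2.4017)
cos θ_2 = (8.0176−3²−5²)/(2·3·5) = -0.8661; θ_2 = -150.0061° (elbow-down)
β = atan2(2.4017,-1.4997) = 121.9823°; ψ = atan2(-2.4995,-1.3304) = -118.0244°
θ_1 = β − ψ = 240.0067°
θ_3 = φ − θ_1 − θ_2 = -135.0006° (wrapped to (-180°,180°])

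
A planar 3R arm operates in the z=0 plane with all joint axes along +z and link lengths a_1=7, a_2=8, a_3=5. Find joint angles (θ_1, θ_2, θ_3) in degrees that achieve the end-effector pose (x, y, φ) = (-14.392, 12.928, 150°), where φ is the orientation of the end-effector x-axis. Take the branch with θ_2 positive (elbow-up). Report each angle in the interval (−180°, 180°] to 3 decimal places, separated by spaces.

117.947 30.011 2.042

wrist centre = target − a_3·(cos φ, sin φ) = (-10.0619, 10.4280)
cos θ_2 = (209.9845−7²−8²)/(2·7·8) = 0.8659; θ_2 = 30.0106° (elbow-up)
β = atan2(10.4280,-10.0619) = 133.9763°; ψ = atan2(4.0013,13.9275) = 16.0291°
θ_1 = β − ψ = 117.9472°
θ_3 = φ − θ_1 − θ_2 = 2.0421° (wrapped to (-180°,180°])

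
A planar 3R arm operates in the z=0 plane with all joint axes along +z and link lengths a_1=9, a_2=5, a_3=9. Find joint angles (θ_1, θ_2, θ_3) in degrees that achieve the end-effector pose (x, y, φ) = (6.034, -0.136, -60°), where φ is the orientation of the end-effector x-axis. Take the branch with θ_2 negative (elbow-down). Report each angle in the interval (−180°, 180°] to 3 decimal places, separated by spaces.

wrist centre = target − a_3·(cos φ, sin φ) = (1.5340, 7.6582)
cos θ_2 = (61.0016−9²−5²)/(2·9·5) = -0.5000; θ_2 = -119.9988° (elbow-down)
β = atan2(7.6582,1.5340) = 78.6731°; ψ = atan2(-4.3302,6.5001) = -33.6704°
θ_1 = β − ψ = 112.3436°
θ_3 = φ − θ_1 − θ_2 = -52.3448° (wrapped to (-180°,180°])

112.344 -119.999 -52.345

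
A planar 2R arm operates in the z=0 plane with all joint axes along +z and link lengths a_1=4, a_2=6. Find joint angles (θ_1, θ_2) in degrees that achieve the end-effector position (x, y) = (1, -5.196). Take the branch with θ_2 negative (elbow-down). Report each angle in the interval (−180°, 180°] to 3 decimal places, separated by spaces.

cos θ_2 = (27.9984−4²−6²)/(2·4·6) = -0.5000; θ_2 = -120.0022° (elbow-down)
β = atan2(-5.1960,1.0000) = -79.1063°; ψ = atan2(-5.1960,0.9998) = -79.1085°
θ_1 = β − ψ = 0.0022°

0.002 -120.002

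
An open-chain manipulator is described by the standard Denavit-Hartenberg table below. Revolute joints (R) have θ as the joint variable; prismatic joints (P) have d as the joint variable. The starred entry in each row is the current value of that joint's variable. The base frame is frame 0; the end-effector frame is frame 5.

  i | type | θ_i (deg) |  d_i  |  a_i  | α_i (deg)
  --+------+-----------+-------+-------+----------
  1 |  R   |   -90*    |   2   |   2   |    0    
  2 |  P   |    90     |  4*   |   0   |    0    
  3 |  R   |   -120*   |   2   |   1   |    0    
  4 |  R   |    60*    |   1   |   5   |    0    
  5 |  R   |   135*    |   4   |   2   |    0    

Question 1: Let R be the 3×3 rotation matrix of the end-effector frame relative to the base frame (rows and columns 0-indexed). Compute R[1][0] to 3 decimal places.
End-effector x-axis (col 0 of R) = (0.2588,0.9659,0.0000)
R[1][0] = 0.9659

0.966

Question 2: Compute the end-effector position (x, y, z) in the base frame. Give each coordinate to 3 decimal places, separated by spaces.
after link 1: o_1 = (0.0000, -2.0000, 2.0000)
after link 2: o_2 = (0.0000, -2.0000, 6.0000)
after link 3: o_3 = (-0.5000, -2.8660, 8.0000)
after link 4: o_4 = (2.0000, -7.1962, 9.0000)
after link 5: o_5 = (2.5176, -5.2643, 13.0000)

2.518 -5.264 13.000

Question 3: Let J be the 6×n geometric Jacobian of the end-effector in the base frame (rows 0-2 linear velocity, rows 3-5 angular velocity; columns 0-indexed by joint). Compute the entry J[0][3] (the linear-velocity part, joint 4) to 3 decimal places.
2.398

axis z_3 = (0.0000,0.0000,1.0000); lever o_n−o_3 = (3.0176,-2.3983,5.0000)
cross product → J_v[:, 3] = (2.3983,3.0176,-0.0000)
J_ω[:, 3] = z_3
entry J[0][3] = 2.3983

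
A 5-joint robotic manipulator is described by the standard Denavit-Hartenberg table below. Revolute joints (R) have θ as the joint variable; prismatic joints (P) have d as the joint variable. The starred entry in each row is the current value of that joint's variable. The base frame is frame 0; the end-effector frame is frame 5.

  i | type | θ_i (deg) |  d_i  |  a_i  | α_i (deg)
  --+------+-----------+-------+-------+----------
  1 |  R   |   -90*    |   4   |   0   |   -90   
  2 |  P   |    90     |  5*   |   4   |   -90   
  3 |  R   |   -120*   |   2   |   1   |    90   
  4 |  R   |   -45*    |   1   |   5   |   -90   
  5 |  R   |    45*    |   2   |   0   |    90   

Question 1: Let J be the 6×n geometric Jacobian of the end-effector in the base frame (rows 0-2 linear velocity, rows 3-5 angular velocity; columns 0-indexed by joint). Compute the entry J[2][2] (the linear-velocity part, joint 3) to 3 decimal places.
axis z_2 = (0.0000,1.0000,-0.0000); lever o_n−o_2 = (4.6526,-0.1213,3.8409)
cross product → J_v[:, 2] = (3.8409,-0.0000,-4.6526)
J_ω[:, 2] = z_2
entry J[2][2] = -4.6526

-4.653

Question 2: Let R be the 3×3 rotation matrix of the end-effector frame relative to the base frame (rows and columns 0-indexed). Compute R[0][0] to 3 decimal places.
0.787

End-effector x-axis (col 0 of R) = (0.7866,-0.5000,-0.3624)
R[0][0] = 0.7866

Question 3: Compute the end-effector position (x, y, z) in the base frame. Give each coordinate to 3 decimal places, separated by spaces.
9.653 -0.121 3.841

after link 1: o_1 = (0.0000, 0.0000, 4.0000)
after link 2: o_2 = (5.0000, 0.0000, 0.0000)
after link 3: o_3 = (5.8660, 2.0000, 0.5000)
after link 4: o_4 = (8.4279, -1.5355, 3.1338)
after link 5: o_5 = (9.6526, -0.1213, 3.8409)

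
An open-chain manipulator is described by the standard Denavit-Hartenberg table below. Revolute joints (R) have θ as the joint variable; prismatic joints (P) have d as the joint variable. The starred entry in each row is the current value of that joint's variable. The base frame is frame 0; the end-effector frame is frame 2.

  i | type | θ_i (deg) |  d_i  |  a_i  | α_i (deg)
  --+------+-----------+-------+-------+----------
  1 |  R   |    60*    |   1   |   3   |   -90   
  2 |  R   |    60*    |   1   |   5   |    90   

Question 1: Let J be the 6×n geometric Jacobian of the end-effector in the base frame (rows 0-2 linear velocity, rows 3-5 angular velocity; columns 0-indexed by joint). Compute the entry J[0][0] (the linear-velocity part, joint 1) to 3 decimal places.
-5.263

axis z_0 = ẑ; lever o_n−o_0 = (1.8840,5.2631,-3.3301)
cross product → J_v[:, 0] = (-5.2631,1.8840,0.0000)
J_ω[:, 0] = z_0
entry J[0][0] = -5.2631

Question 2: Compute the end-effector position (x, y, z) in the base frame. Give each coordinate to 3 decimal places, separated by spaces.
after link 1: o_1 = (1.5000, 2.5981, 1.0000)
after link 2: o_2 = (1.8840, 5.2631, -3.3301)

1.884 5.263 -3.330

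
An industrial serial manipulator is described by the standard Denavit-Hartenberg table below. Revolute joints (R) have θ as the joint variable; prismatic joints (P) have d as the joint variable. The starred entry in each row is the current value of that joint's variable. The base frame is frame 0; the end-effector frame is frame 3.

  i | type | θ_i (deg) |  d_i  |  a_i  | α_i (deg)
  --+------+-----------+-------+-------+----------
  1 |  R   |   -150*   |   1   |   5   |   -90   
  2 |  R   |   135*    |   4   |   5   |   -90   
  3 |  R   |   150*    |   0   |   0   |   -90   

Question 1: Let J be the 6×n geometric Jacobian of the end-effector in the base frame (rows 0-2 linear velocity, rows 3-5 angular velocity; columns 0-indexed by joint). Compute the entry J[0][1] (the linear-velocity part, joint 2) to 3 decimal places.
axis z_1 = (0.5000,-0.8660,0.0000); lever o_n−o_1 = (5.0619,-1.6963,-3.5355)
cross product → J_v[:, 1] = (3.0619,1.7678,3.5355)
J_ω[:, 1] = z_1
entry J[0][1] = 3.0619

3.062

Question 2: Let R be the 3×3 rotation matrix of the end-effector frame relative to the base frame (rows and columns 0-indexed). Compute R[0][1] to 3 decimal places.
-0.612

End-effector y-axis (col 1 of R) = (-0.6124,-0.3536,-0.7071)
R[0][1] = -0.6124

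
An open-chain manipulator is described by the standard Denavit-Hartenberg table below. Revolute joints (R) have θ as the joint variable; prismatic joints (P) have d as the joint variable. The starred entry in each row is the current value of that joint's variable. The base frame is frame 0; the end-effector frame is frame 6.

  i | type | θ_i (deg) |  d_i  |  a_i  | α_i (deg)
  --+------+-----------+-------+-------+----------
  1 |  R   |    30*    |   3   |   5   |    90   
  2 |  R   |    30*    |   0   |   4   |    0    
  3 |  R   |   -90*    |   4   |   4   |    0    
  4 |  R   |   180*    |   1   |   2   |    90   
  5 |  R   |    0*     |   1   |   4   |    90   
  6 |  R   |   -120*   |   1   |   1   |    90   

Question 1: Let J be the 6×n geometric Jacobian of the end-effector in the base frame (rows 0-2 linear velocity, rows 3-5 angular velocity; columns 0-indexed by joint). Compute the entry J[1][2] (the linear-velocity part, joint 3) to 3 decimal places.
axis z_2 = (0.5000,-0.8660,0.0000); lever o_n−o_2 = (1.4510,-3.7811,1.3660)
cross product → J_v[:, 2] = (-1.1830,-0.6830,-0.6340)
J_ω[:, 2] = z_2
entry J[1][2] = -0.6830

-0.683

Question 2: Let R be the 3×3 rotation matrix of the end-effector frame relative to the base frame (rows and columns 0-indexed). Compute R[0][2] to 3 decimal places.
0.750

End-effector z-axis (col 2 of R) = (0.7500,0.4330,-0.5000)
R[0][2] = 0.7500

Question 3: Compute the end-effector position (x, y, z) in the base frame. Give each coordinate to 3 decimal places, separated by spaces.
8.781 0.451 6.366

after link 1: o_1 = (4.3301, 2.5000, 3.0000)
after link 2: o_2 = (7.3301, 4.2321, 5.0000)
after link 3: o_3 = (11.0622, 1.7679, 1.5359)
after link 4: o_4 = (10.6962, 0.4019, 3.2679)
after link 5: o_5 = (9.7141, -0.1651, 7.2321)
after link 6: o_6 = (8.7811, 0.4510, 6.3660)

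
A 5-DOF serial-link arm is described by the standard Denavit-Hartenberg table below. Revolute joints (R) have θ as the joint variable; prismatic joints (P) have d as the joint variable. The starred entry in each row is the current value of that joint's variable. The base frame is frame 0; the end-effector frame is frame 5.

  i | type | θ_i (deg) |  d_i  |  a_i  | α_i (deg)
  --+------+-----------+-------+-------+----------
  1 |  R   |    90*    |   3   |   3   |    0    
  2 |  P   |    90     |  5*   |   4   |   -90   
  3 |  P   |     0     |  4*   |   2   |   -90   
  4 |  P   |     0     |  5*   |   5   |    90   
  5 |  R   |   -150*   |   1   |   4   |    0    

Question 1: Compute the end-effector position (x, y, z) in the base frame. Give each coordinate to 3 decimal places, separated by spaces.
-7.536 -2.000 5.000

after link 1: o_1 = (0.0000, 3.0000, 3.0000)
after link 2: o_2 = (-4.0000, 3.0000, 8.0000)
after link 3: o_3 = (-6.0000, -1.0000, 8.0000)
after link 4: o_4 = (-11.0000, -1.0000, 3.0000)
after link 5: o_5 = (-7.5359, -2.0000, 5.0000)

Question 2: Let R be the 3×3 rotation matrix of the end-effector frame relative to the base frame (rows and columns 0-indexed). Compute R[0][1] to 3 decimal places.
End-effector y-axis (col 1 of R) = (-0.5000,0.0000,0.8660)
R[0][1] = -0.5000

-0.500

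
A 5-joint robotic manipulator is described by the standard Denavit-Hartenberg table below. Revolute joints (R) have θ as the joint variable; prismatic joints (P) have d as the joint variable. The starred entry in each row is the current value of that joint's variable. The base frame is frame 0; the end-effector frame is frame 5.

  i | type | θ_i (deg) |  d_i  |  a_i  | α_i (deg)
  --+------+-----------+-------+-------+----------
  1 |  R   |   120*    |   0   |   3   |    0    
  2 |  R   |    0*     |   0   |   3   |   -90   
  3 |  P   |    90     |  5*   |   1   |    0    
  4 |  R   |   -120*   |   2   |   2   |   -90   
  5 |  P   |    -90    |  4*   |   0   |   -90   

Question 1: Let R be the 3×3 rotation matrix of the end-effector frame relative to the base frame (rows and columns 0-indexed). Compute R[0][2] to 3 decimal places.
End-effector z-axis (col 2 of R) = (-0.4330,0.7500,0.5000)
R[0][2] = -0.4330

-0.433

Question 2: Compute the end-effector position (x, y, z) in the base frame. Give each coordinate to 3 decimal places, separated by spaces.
-10.928 4.928 -3.464

after link 1: o_1 = (-1.5000, 2.5981, 0.0000)
after link 2: o_2 = (-3.0000, 5.1962, 0.0000)
after link 3: o_3 = (-7.3301, 2.6962, -1.0000)
after link 4: o_4 = (-9.9282, 3.1962, 0.0000)
after link 5: o_5 = (-10.9282, 4.9282, -3.4641)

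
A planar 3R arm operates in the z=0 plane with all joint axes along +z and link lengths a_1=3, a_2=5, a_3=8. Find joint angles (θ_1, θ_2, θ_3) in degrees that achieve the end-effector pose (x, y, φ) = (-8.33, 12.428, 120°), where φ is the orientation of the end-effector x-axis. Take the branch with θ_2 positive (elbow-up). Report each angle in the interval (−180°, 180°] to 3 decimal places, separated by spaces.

89.995 60.007 -30.003

wrist centre = target − a_3·(cos φ, sin φ) = (-4.3300, 5.4998)
cos θ_2 = (48.9967−3²−5²)/(2·3·5) = 0.4999; θ_2 = 60.0074° (elbow-up)
β = atan2(5.4998,-4.3300) = 128.2134°; ψ = atan2(4.3304,5.4994) = 38.2181°
θ_1 = β − ψ = 89.9953°
θ_3 = φ − θ_1 − θ_2 = -30.0027° (wrapped to (-180°,180°])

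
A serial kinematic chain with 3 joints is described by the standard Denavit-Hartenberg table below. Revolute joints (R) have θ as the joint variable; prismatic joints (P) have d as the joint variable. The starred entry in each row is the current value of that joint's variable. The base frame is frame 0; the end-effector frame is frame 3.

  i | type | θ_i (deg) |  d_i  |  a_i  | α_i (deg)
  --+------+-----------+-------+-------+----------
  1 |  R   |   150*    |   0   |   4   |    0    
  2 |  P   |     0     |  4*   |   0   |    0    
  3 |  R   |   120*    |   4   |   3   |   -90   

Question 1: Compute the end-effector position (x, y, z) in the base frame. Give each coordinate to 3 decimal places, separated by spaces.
-3.464 -1.000 8.000

after link 1: o_1 = (-3.4641, 2.0000, 0.0000)
after link 2: o_2 = (-3.4641, 2.0000, 4.0000)
after link 3: o_3 = (-3.4641, -1.0000, 8.0000)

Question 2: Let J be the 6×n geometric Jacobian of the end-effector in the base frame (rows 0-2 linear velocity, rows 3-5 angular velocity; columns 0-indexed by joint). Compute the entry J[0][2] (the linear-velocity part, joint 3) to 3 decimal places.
3.000

axis z_2 = (0.0000,0.0000,1.0000); lever o_n−o_2 = (-0.0000,-3.0000,4.0000)
cross product → J_v[:, 2] = (3.0000,-0.0000,0.0000)
J_ω[:, 2] = z_2
entry J[0][2] = 3.0000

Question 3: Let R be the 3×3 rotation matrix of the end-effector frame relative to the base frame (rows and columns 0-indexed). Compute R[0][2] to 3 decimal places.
1.000

End-effector z-axis (col 2 of R) = (1.0000,-0.0000,0.0000)
R[0][2] = 1.0000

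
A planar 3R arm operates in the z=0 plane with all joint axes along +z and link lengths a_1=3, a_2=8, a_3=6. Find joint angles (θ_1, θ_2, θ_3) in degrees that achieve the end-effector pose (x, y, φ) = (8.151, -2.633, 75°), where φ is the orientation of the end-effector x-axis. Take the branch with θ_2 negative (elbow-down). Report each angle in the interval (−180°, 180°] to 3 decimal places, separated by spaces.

wrist centre = target − a_3·(cos φ, sin φ) = (6.5981, -8.4286)
cos θ_2 = (114.5753−3²−8²)/(2·3·8) = 0.8662; θ_2 = -29.9855° (elbow-down)
β = atan2(-8.4286,6.5981) = -51.9453°; ψ = atan2(-3.9983,9.9292) = -21.9334°
θ_1 = β − ψ = -30.0118°
θ_3 = φ − θ_1 − θ_2 = 134.9974° (wrapped to (-180°,180°])

-30.012 -29.986 134.997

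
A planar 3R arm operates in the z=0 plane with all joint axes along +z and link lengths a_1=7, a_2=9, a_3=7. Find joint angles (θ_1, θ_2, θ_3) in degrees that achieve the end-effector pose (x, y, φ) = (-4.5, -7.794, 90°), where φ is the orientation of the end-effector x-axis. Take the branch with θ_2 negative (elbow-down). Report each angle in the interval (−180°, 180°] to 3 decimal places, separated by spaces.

wrist centre = target − a_3·(cos φ, sin φ) = (-4.5000, -14.7940)
cos θ_2 = (239.1124−7²−9²)/(2·7·9) = 0.8660; θ_2 = -30.0062° (elbow-down)
β = atan2(-14.7940,-4.5000) = -106.9186°; ψ = atan2(-4.5008,14.7937) = -16.9218°
θ_1 = β − ψ = -89.9968°
θ_3 = φ − θ_1 − θ_2 = -149.9971° (wrapped to (-180°,180°])

-89.997 -30.006 -149.997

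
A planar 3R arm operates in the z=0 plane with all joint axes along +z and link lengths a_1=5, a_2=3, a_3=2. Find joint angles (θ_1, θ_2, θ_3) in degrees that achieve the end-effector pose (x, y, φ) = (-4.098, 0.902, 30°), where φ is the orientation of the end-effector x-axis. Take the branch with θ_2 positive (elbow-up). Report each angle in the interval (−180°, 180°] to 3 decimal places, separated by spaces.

149.999 90.002 149.999

wrist centre = target − a_3·(cos φ, sin φ) = (-5.8301, -0.0980)
cos θ_2 = (33.9991−5²−3²)/(2·5·3) = -0.0000; θ_2 = 90.0017° (elbow-up)
β = atan2(-0.0980,-5.8301) = -179.0370°; ψ = atan2(3.0000,4.9999) = 30.9642°
θ_1 = β − ψ = -210.0012°
θ_3 = φ − θ_1 − θ_2 = 149.9995° (wrapped to (-180°,180°])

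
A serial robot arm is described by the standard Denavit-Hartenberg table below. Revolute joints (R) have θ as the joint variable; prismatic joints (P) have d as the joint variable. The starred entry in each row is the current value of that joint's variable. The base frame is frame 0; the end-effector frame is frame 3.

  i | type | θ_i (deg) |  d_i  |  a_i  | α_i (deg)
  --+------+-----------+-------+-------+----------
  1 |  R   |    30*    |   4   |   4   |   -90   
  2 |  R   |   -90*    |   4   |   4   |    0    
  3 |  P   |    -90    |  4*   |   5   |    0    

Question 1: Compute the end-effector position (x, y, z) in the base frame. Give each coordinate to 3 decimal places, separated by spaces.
-4.866 6.428 8.000

after link 1: o_1 = (3.4641, 2.0000, 4.0000)
after link 2: o_2 = (1.4641, 5.4641, 8.0000)
after link 3: o_3 = (-4.8660, 6.4282, 8.0000)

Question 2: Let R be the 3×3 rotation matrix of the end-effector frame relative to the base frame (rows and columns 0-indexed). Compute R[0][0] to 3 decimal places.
End-effector x-axis (col 0 of R) = (-0.8660,-0.5000,0.0000)
R[0][0] = -0.8660

-0.866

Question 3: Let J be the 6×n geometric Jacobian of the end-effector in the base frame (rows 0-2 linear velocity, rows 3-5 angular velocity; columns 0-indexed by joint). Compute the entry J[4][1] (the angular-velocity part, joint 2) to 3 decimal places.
axis z_1 = (-0.5000,0.8660,0.0000); lever o_n−o_1 = (-8.3301,4.4282,4.0000)
cross product → J_v[:, 1] = (3.4641,2.0000,5.0000)
J_ω[:, 1] = z_1
entry J[4][1] = 0.8660

0.866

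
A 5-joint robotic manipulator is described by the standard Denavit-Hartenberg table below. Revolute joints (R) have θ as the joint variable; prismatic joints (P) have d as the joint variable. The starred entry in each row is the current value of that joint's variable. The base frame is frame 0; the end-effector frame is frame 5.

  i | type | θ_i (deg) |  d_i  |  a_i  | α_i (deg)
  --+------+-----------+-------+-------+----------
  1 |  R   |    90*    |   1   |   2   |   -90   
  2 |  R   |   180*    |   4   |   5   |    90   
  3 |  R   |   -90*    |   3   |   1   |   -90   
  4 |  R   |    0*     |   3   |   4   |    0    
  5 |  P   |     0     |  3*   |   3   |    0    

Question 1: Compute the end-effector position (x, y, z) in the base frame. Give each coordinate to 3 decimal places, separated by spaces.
after link 1: o_1 = (0.0000, 2.0000, 1.0000)
after link 2: o_2 = (-4.0000, -3.0000, 1.0000)
after link 3: o_3 = (-3.0000, -3.0000, -2.0000)
after link 4: o_4 = (1.0000, -6.0000, -2.0000)
after link 5: o_5 = (4.0000, -9.0000, -2.0000)

4.000 -9.000 -2.000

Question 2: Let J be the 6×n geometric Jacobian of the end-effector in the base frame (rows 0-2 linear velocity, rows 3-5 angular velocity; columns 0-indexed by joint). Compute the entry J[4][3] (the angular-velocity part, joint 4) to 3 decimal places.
-1.000

axis z_3 = (-0.0000,-1.0000,-0.0000); lever o_n−o_3 = (7.0000,-6.0000,-0.0000)
cross product → J_v[:, 3] = (0.0000,-0.0000,7.0000)
J_ω[:, 3] = z_3
entry J[4][3] = -1.0000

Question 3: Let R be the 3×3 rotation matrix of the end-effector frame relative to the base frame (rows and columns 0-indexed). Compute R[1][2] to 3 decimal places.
End-effector z-axis (col 2 of R) = (-0.0000,-1.0000,-0.0000)
R[1][2] = -1.0000

-1.000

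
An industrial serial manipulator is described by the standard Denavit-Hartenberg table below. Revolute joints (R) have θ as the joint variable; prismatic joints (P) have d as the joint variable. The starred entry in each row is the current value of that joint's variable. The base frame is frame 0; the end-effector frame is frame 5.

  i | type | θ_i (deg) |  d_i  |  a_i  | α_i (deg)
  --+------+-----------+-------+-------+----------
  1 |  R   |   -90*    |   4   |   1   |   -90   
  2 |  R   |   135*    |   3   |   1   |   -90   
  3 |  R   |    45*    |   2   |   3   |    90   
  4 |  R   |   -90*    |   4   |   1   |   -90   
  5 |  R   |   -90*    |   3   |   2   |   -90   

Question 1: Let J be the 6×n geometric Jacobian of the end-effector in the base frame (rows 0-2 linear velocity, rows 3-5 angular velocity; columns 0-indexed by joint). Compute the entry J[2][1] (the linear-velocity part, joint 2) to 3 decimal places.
axis z_1 = (1.0000,0.0000,0.0000); lever o_n−o_1 = (3.0000,7.4142,-6.0000)
cross product → J_v[:, 1] = (-0.0000,6.0000,7.4142)
J_ω[:, 1] = z_1
entry J[2][1] = 7.4142

7.414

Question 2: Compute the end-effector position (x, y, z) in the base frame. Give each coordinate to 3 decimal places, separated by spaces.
3.000 6.414 -2.000

after link 1: o_1 = (0.0000, -1.0000, 4.0000)
after link 2: o_2 = (3.0000, -0.2929, 3.2929)
after link 3: o_3 = (0.8787, 2.6213, 3.2071)
after link 4: o_4 = (3.7071, 3.9142, 0.5000)
after link 5: o_5 = (3.0000, 6.4142, -2.0000)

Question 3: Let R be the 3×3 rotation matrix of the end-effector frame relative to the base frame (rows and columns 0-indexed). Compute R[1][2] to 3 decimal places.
-0.707

End-effector z-axis (col 2 of R) = (-0.0000,-0.7071,-0.7071)
R[1][2] = -0.7071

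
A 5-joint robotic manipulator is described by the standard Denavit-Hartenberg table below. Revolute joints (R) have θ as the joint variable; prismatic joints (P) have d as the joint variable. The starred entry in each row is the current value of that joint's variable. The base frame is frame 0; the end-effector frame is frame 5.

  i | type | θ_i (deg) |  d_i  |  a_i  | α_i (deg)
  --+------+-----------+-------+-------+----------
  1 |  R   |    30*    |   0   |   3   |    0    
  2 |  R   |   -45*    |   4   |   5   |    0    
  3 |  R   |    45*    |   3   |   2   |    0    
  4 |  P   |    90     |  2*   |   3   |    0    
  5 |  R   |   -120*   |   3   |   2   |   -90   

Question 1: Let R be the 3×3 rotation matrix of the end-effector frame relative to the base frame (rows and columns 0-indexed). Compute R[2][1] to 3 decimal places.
-1.000

End-effector y-axis (col 1 of R) = (-0.0000,0.0000,-1.0000)
R[2][1] = -1.0000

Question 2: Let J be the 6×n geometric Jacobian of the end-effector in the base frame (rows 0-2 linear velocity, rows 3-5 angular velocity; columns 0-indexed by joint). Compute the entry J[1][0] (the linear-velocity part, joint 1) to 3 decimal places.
9.660

axis z_0 = ẑ; lever o_n−o_0 = (9.6598,3.8040,12.0000)
cross product → J_v[:, 0] = (-3.8040,9.6598,0.0000)
J_ω[:, 0] = z_0
entry J[1][0] = 9.6598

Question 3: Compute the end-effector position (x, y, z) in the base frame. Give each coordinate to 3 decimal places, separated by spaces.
9.660 3.804 12.000

after link 1: o_1 = (2.5981, 1.5000, 0.0000)
after link 2: o_2 = (7.4277, 0.2059, 4.0000)
after link 3: o_3 = (9.1598, 1.2059, 7.0000)
after link 4: o_4 = (7.6598, 3.8040, 9.0000)
after link 5: o_5 = (9.6598, 3.8040, 12.0000)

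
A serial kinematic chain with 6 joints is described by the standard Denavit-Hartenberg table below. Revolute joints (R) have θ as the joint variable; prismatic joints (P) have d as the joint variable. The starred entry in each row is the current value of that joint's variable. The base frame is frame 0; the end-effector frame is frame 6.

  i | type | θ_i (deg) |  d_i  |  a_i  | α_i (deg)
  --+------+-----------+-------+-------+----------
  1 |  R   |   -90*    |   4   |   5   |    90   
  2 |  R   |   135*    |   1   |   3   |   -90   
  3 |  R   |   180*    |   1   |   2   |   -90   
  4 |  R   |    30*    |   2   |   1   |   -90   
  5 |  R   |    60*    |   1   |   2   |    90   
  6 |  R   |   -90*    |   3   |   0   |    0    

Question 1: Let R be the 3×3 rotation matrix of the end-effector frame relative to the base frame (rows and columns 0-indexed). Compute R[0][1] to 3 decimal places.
0.866

End-effector y-axis (col 1 of R) = (0.8660,-0.4830,-0.1294)
R[0][1] = 0.8660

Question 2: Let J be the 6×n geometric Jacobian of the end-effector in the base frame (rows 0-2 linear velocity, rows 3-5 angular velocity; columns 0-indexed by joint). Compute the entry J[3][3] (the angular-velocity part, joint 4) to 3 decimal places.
axis z_3 = (-1.0000,-0.0000,-0.0000); lever o_n−o_3 = (-1.7679,-4.7002,-0.2241)
cross product → J_v[:, 3] = (-0.0000,-0.2241,4.7002)
J_ω[:, 3] = z_3
entry J[3][3] = -1.0000

-1.000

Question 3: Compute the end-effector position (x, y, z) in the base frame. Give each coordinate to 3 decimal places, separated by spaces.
after link 1: o_1 = (0.0000, -5.0000, 4.0000)
after link 2: o_2 = (-1.0000, -2.8787, 6.1213)
after link 3: o_3 = (-1.0000, -3.5858, 4.0000)
after link 4: o_4 = (-3.0000, -4.5517, 3.7412)
after link 5: o_5 = (-1.2679, -5.7765, 4.4483)
after link 6: o_6 = (-2.7679, -8.2860, 3.7759)

-2.768 -8.286 3.776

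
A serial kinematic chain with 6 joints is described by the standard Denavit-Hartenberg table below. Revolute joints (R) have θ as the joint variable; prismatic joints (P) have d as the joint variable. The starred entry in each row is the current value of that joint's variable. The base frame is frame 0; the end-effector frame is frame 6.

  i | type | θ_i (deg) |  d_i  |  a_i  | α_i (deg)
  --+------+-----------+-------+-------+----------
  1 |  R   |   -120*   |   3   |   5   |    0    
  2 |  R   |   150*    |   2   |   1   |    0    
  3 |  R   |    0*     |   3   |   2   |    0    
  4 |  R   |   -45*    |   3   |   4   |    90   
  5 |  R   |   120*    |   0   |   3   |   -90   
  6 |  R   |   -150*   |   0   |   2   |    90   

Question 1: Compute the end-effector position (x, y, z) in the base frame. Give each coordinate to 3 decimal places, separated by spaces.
after link 1: o_1 = (-2.5000, -4.3301, 3.0000)
after link 2: o_2 = (-1.6340, -3.8301, 5.0000)
after link 3: o_3 = (0.0981, -2.8301, 8.0000)
after link 4: o_4 = (3.9618, -3.8654, 11.0000)
after link 5: o_5 = (2.5129, -3.4772, 13.5981)
after link 6: o_6 = (3.0906, -4.6672, 12.0981)

3.091 -4.667 12.098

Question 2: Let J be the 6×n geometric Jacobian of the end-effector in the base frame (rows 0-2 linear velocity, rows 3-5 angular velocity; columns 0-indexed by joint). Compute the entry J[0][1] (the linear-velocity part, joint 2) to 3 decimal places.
0.337

axis z_1 = (0.0000,0.0000,1.0000); lever o_n−o_1 = (5.5906,-0.3371,9.0981)
cross product → J_v[:, 1] = (0.3371,5.5906,-0.0000)
J_ω[:, 1] = z_1
entry J[0][1] = 0.3371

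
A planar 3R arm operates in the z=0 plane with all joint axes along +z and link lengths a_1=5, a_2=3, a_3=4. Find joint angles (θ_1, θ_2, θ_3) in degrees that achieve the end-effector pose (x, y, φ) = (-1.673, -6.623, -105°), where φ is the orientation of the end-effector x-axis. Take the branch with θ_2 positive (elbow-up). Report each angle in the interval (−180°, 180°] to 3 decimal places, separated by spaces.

-135.001 149.996 -119.995

wrist centre = target − a_3·(cos φ, sin φ) = (-0.6377, -2.7593)
cos θ_2 = (8.0204−5²−3²)/(2·5·3) = -0.8660; θ_2 = 149.9955° (elbow-up)
β = atan2(-2.7593,-0.6377) = -103.0136°; ψ = atan2(1.5002,2.4020) = 31.9870°
θ_1 = β − ψ = -135.0006°
θ_3 = φ − θ_1 − θ_2 = -119.9949° (wrapped to (-180°,180°])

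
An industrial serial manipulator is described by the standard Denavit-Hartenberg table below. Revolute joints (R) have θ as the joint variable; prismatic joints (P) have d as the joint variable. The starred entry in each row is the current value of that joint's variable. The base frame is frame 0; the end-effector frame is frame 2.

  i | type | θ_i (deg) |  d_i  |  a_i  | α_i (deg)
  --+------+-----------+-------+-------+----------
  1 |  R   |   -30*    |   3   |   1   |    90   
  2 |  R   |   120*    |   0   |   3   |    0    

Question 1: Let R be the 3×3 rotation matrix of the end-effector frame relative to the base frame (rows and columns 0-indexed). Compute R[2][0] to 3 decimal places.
0.866

End-effector x-axis (col 0 of R) = (-0.4330,0.2500,0.8660)
R[2][0] = 0.8660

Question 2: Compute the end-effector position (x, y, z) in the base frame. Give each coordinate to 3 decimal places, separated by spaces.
-0.433 0.250 5.598

after link 1: o_1 = (0.8660, -0.5000, 3.0000)
after link 2: o_2 = (-0.4330, 0.2500, 5.5981)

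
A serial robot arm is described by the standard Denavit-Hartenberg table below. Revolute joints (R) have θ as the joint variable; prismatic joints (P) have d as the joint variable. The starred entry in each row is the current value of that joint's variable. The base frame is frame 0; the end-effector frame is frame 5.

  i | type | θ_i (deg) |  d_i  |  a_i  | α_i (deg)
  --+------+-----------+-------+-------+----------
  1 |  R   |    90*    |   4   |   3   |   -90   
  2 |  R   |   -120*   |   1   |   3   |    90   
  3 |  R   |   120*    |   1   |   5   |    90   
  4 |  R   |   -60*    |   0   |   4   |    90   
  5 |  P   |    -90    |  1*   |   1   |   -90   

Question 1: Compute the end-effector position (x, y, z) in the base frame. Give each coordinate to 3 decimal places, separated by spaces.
after link 1: o_1 = (0.0000, 3.0000, 4.0000)
after link 2: o_2 = (-1.0000, 1.5000, 6.5981)
after link 3: o_3 = (-5.3301, 1.8840, 3.9330)
after link 4: o_4 = (-7.0622, 5.3840, 4.7990)
after link 5: o_5 = (-5.8122, 6.0335, 4.6740)

-5.812 6.033 4.674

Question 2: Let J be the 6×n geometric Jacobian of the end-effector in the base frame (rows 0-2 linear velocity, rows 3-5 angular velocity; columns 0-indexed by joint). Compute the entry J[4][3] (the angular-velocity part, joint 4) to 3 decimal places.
-0.433

axis z_3 = (-0.5000,-0.4330,0.7500); lever o_n−o_3 = (-0.4821,4.1495,0.7410)
cross product → J_v[:, 3] = (-3.4330,0.0090,-2.2835)
J_ω[:, 3] = z_3
entry J[4][3] = -0.4330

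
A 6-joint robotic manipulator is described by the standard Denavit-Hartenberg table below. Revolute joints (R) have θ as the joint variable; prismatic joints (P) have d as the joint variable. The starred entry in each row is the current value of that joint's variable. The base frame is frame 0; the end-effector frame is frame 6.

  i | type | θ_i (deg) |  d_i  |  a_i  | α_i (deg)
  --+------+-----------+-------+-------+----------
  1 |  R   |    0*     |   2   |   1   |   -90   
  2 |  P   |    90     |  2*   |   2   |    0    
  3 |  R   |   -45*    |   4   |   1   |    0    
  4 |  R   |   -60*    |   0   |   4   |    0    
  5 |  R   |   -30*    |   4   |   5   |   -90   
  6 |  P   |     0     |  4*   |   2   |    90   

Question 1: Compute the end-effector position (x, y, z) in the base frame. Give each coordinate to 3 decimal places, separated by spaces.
after link 1: o_1 = (1.0000, 0.0000, 2.0000)
after link 2: o_2 = (1.0000, 2.0000, 0.0000)
after link 3: o_3 = (1.7071, 6.0000, -0.7071)
after link 4: o_4 = (5.5708, 6.0000, 0.3282)
after link 5: o_5 = (9.1063, 10.0000, 3.8637)
after link 6: o_6 = (13.3490, 10.0000, 2.4495)

13.349 10.000 2.449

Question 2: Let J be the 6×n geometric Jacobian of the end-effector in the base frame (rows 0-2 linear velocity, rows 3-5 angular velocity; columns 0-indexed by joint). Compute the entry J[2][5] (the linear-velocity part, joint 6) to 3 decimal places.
-0.707

prismatic axis z_5 = (0.7071,0.0000,-0.7071)
J_v[:, 5] = z_5; J_ω[:, 5] = (0,0,0)
entry J[2][5] = -0.7071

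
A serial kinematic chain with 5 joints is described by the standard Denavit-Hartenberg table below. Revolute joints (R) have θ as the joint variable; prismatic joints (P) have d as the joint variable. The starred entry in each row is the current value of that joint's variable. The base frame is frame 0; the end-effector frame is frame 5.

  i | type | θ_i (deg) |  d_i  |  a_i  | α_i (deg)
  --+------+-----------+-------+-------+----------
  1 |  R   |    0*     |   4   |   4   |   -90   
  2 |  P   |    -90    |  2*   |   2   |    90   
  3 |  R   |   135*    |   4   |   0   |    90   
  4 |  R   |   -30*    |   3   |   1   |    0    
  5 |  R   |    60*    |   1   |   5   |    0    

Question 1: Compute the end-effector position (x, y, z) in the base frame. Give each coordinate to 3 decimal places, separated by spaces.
after link 1: o_1 = (4.0000, 0.0000, 4.0000)
after link 2: o_2 = (4.0000, 2.0000, 6.0000)
after link 3: o_3 = (0.0000, 2.0000, 6.0000)
after link 4: o_4 = (0.5000, 4.7337, 7.5089)
after link 5: o_5 = (-2.0000, 8.5027, 5.1542)

-2.000 8.503 5.154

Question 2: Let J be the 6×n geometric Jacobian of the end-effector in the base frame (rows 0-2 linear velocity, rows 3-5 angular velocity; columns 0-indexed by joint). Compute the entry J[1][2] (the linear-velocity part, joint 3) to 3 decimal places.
axis z_2 = (-1.0000,0.0000,0.0000); lever o_n−o_2 = (-6.0000,6.5027,-0.8458)
cross product → J_v[:, 2] = (-0.0000,-0.8458,-6.5027)
J_ω[:, 2] = z_2
entry J[1][2] = -0.8458

-0.846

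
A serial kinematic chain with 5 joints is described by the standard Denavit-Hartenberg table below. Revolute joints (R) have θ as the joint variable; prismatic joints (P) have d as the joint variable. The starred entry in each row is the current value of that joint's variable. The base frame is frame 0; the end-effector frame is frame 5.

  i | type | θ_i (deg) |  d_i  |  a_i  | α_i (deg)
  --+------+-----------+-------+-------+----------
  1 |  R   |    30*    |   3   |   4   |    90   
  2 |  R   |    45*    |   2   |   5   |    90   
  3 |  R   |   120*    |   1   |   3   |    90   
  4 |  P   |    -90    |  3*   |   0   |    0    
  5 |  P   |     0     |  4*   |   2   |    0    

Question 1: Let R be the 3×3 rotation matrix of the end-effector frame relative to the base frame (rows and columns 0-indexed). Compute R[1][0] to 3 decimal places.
-0.354

End-effector x-axis (col 0 of R) = (-0.6124,-0.3536,0.7071)
R[1][0] = -0.3536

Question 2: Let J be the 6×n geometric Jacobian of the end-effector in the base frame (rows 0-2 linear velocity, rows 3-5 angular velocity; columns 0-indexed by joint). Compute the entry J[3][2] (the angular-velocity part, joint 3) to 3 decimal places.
axis z_2 = (0.6124,0.3536,-0.7071); lever o_n−o_2 = (5.2304,-4.0217,3.9331)
cross product → J_v[:, 2] = (-1.4532,-6.1070,-4.3120)
J_ω[:, 2] = z_2
entry J[3][2] = 0.6124

0.612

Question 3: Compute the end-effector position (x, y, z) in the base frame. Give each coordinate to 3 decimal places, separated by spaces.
12.756 -1.986 10.469

after link 1: o_1 = (3.4641, 2.0000, 3.0000)
after link 2: o_2 = (7.5260, 2.0357, 6.5355)
after link 3: o_3 = (8.5188, -0.3911, 4.7678)
after link 4: o_4 = (10.8598, -0.7715, 6.6049)
after link 5: o_5 = (12.7564, -1.9860, 10.4686)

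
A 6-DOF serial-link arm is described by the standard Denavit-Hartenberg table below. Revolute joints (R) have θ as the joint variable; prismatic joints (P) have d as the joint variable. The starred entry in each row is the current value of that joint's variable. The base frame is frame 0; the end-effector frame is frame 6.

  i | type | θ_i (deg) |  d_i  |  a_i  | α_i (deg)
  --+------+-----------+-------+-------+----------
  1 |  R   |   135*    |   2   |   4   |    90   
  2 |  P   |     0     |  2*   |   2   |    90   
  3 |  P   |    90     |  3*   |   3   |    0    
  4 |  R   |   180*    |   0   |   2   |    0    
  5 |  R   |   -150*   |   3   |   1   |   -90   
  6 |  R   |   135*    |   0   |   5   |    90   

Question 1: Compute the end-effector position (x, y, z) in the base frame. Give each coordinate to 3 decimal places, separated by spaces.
-4.570 5.708 -0.464

after link 1: o_1 = (-2.8284, 2.8284, 2.0000)
after link 2: o_2 = (-2.8284, 5.6569, 2.0000)
after link 3: o_3 = (-0.7071, 7.7782, -1.0000)
after link 4: o_4 = (-2.1213, 6.3640, -1.0000)
after link 5: o_5 = (-1.1554, 6.6228, -4.0000)
after link 6: o_6 = (-4.5705, 5.7077, -0.4645)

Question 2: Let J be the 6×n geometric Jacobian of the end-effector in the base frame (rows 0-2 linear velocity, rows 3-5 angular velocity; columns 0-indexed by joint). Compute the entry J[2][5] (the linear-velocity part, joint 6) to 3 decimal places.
axis z_5 = (0.2588,-0.9659,-0.0000); lever o_n−o_5 = (-3.4151,-0.9151,3.5355)
cross product → J_v[:, 5] = (-3.4151,-0.9151,-3.5355)
J_ω[:, 5] = z_5
entry J[2][5] = -3.5355

-3.536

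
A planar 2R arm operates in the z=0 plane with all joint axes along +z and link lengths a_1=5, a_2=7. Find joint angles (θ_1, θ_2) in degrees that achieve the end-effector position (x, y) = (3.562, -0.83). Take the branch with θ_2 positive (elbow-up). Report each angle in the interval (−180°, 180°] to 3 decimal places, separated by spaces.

-120.002 150.002

cos θ_2 = (13.3767−5²−7²)/(2·5·7) = -0.8660; θ_2 = 150.0024° (elbow-up)
β = atan2(-0.8300,3.5620) = -13.1167°; ψ = atan2(3.4997,-1.0623) = 106.8853°
θ_1 = β − ψ = -120.0021°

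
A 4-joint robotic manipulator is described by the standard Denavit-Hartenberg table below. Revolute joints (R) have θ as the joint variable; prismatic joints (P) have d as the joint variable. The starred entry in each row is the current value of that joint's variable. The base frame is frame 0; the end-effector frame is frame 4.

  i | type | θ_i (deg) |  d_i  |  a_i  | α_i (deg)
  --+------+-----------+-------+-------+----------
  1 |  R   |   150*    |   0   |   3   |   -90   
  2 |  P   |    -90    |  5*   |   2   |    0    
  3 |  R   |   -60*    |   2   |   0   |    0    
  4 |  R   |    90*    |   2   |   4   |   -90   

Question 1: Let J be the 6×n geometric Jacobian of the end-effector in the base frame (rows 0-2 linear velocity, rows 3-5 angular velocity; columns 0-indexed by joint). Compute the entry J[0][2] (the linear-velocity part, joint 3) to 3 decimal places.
-3.000

axis z_2 = (-0.5000,-0.8660,0.0000); lever o_n−o_2 = (-3.7321,-2.4641,3.4641)
cross product → J_v[:, 2] = (-3.0000,1.7321,-2.0000)
J_ω[:, 2] = z_2
entry J[0][2] = -3.0000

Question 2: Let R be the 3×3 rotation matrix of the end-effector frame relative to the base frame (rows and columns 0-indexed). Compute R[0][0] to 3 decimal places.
-0.433

End-effector x-axis (col 0 of R) = (-0.4330,0.2500,0.8660)
R[0][0] = -0.4330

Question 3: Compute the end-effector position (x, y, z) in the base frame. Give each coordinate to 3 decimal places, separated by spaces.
after link 1: o_1 = (-2.5981, 1.5000, 0.0000)
after link 2: o_2 = (-5.0981, -2.8301, 2.0000)
after link 3: o_3 = (-6.0981, -4.5622, 2.0000)
after link 4: o_4 = (-8.8301, -5.2942, 5.4641)

-8.830 -5.294 5.464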